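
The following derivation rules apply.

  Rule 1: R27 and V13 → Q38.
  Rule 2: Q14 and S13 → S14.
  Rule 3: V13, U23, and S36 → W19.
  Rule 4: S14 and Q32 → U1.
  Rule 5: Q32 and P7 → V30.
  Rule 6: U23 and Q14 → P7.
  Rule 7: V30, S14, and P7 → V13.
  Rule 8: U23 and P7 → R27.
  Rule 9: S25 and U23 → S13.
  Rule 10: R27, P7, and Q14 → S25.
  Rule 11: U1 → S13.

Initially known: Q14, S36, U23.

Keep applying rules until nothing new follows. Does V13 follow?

No

V13 would need V30, S14, and P7 (Rule 7), but V30 is never established.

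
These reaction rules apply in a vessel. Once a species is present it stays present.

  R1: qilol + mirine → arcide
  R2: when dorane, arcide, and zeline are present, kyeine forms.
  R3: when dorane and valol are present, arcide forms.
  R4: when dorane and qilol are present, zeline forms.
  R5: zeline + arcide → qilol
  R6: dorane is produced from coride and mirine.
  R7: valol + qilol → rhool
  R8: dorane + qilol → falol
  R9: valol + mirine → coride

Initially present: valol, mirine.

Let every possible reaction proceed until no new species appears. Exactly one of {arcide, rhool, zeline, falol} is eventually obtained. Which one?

arcide

valol and mirine present → coride forms (R9).
coride and mirine present → dorane forms (R6).
dorane and valol present → arcide forms (R3).
rhool would need valol and qilol (R7), but qilol never forms. falol would need dorane and qilol (R8), but qilol never forms. zeline would need dorane and qilol (R4), but qilol never forms.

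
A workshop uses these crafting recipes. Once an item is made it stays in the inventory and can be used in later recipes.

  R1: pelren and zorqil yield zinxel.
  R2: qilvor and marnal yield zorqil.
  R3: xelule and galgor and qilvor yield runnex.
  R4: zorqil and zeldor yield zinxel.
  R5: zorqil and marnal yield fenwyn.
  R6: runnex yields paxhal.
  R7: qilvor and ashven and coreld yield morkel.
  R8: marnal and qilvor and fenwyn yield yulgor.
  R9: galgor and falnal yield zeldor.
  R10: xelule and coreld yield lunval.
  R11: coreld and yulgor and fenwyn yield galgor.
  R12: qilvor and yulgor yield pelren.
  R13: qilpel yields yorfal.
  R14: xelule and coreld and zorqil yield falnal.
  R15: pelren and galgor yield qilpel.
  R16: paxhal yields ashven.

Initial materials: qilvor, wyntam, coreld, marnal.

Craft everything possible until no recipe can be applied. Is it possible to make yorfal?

Yes

qilvor and marnal → zorqil (R2).
zorqil and marnal → fenwyn (R5).
Using R8, marnal, qilvor, and fenwyn make yulgor.
coreld and yulgor and fenwyn → galgor (R11).
qilvor and yulgor → pelren (R12).
Using R15, pelren and galgor make qilpel.
Using R13, qilpel makes yorfal.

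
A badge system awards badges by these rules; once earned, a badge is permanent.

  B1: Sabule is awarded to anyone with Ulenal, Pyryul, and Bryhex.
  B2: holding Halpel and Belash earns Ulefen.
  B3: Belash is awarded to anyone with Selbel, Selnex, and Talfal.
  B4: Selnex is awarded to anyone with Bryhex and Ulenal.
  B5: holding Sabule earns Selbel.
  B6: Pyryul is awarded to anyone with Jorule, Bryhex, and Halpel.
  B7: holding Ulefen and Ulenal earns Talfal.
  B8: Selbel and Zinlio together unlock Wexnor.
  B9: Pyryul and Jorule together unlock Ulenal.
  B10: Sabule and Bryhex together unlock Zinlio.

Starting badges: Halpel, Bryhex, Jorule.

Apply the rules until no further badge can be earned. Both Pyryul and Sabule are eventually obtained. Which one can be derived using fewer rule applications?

Pyryul

Pyryul: With Jorule, Bryhex, and Halpel, Pyryul is earned (B6). [1 rule application]
Sabule: With Jorule, Bryhex, and Halpel, Pyryul is earned (B6). With Pyryul and Jorule, Ulenal is earned (B9). With Ulenal, Pyryul, and Bryhex, Sabule is earned (B1). [3 rule applications]
Pyryul needs fewer.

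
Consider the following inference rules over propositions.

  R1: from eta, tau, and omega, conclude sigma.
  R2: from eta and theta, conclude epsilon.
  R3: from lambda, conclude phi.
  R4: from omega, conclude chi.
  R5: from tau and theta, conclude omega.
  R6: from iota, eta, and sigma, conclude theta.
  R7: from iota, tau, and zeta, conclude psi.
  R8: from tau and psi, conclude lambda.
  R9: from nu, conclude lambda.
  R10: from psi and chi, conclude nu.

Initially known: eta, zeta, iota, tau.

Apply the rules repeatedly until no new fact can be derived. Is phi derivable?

iota, tau, and zeta hold, so psi follows (R7).
tau and psi hold, so lambda follows (R8).
From lambda, R3 gives phi.

Yes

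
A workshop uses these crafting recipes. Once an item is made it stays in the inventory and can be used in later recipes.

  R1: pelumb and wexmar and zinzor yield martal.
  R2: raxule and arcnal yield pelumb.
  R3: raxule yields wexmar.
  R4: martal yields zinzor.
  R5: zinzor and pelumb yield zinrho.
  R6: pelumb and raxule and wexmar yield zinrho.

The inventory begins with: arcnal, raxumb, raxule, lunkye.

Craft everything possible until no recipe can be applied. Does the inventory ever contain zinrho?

raxule and arcnal → pelumb (R2).
raxule → wexmar (R3).
Using R6, pelumb, raxule, and wexmar make zinrho.

Yes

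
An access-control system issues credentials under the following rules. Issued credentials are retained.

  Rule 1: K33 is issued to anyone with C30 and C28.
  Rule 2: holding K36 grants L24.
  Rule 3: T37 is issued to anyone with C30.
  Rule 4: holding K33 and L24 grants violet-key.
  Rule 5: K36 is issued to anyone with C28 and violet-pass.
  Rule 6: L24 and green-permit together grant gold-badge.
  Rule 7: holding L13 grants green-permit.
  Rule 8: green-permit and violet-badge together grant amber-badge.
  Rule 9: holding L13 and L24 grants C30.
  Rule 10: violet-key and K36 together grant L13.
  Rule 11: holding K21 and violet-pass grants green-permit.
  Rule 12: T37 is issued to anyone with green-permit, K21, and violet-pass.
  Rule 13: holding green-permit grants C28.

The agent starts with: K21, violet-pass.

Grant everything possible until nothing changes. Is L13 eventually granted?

L13 would need violet-key and K36 (Rule 10), but violet-key is never granted.

No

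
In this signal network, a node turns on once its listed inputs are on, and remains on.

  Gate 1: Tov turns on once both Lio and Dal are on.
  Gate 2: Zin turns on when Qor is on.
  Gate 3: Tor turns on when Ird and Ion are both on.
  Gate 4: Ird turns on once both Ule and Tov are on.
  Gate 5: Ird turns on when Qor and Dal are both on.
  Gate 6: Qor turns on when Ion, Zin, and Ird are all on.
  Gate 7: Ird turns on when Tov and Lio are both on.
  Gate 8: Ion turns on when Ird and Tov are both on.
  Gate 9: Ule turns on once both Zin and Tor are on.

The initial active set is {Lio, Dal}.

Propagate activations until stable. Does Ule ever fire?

No

Ule would need Zin and Tor (Gate 9), but Zin never turns on.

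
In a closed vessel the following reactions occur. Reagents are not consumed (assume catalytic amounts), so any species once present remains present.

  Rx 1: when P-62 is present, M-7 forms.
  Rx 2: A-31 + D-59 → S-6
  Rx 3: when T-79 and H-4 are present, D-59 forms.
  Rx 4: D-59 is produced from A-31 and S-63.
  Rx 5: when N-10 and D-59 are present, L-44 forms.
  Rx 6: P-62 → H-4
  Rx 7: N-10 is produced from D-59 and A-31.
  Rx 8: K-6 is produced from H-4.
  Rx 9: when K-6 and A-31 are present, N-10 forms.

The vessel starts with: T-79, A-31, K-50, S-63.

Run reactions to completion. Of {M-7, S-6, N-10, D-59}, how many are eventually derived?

3

A-31 and S-63 present → D-59 forms (Rx 4).
A-31 and D-59 present → S-6 forms (Rx 2).
D-59 and A-31 present → N-10 forms (Rx 7).
M-7 would need P-62 (Rx 1), but P-62 never forms.
S-6: reached.
N-10: reached.
D-59: reached.
Reached: S-6, N-10, and D-59 — 3 of the 4.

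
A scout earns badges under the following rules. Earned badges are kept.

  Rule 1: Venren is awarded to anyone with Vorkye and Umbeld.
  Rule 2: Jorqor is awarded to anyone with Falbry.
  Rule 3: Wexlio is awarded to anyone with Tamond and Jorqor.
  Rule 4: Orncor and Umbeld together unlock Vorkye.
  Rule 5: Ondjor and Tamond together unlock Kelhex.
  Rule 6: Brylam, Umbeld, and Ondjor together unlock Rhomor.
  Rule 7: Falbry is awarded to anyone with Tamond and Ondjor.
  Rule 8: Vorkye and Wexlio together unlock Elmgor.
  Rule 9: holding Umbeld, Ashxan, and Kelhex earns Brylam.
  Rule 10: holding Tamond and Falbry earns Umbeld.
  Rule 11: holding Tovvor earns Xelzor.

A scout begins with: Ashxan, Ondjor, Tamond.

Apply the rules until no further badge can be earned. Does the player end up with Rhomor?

Yes

With Tamond and Ondjor, Falbry is earned (Rule 7).
With Ondjor and Tamond, Kelhex is earned (Rule 5).
With Tamond and Falbry, Umbeld is earned (Rule 10).
With Umbeld, Ashxan, and Kelhex, Brylam is earned (Rule 9).
With Brylam, Umbeld, and Ondjor, Rhomor is earned (Rule 6).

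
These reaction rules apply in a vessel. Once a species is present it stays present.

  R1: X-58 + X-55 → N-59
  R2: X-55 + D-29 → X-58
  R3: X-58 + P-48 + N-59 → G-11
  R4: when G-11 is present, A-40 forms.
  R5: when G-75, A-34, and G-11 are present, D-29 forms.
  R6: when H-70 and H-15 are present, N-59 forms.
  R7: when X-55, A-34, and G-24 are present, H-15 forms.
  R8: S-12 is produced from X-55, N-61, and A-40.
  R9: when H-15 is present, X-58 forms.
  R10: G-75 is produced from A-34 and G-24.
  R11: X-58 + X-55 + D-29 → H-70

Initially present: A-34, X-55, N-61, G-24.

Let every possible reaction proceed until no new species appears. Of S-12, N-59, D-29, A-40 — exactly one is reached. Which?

N-59

X-55, A-34, and G-24 present → H-15 forms (R7).
H-15 present → X-58 forms (R9).
X-58 and X-55 present → N-59 forms (R1).
A-40 would need G-11 (R4), but G-11 never forms. D-29 would need G-75, A-34, and G-11 (R5), but G-11 never forms. S-12 would need X-55, N-61, and A-40 (R8), but A-40 never forms.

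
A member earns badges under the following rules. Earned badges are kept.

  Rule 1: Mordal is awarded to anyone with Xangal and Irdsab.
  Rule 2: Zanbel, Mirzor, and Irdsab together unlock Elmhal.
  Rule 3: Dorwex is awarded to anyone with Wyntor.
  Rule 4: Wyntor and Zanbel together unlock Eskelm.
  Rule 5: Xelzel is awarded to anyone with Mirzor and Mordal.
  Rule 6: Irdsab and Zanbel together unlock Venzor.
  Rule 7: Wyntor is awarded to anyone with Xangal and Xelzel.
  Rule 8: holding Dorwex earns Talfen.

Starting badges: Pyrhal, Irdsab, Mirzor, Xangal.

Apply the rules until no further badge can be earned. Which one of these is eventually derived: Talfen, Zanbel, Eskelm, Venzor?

Talfen

With Xangal and Irdsab, Mordal is earned (Rule 1).
With Mirzor and Mordal, Xelzel is earned (Rule 5).
With Xangal and Xelzel, Wyntor is earned (Rule 7).
With Wyntor, Dorwex is earned (Rule 3).
With Dorwex, Talfen is earned (Rule 8).
Eskelm would need Wyntor and Zanbel (Rule 4), but Zanbel is never earned. No rule produces Zanbel, and it is not given. Venzor would need Irdsab and Zanbel (Rule 6), but Zanbel is never earned.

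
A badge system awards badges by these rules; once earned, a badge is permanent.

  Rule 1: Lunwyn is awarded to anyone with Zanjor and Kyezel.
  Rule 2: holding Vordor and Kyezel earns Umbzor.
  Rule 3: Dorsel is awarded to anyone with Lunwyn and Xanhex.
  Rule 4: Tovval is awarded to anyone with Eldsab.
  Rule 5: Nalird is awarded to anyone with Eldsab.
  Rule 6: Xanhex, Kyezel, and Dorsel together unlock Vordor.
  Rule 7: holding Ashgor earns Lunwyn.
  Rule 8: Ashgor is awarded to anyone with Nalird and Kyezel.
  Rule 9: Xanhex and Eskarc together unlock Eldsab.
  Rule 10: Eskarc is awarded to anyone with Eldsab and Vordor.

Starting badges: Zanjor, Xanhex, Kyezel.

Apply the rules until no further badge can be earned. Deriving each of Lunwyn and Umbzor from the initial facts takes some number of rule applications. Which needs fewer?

Lunwyn

Lunwyn: With Zanjor and Kyezel, Lunwyn is earned (Rule 1). [1 rule application]
Umbzor: With Zanjor and Kyezel, Lunwyn is earned (Rule 1). With Lunwyn and Xanhex, Dorsel is earned (Rule 3). With Xanhex, Kyezel, and Dorsel, Vordor is earned (Rule 6). With Vordor and Kyezel, Umbzor is earned (Rule 2). [4 rule applications]
Lunwyn needs fewer.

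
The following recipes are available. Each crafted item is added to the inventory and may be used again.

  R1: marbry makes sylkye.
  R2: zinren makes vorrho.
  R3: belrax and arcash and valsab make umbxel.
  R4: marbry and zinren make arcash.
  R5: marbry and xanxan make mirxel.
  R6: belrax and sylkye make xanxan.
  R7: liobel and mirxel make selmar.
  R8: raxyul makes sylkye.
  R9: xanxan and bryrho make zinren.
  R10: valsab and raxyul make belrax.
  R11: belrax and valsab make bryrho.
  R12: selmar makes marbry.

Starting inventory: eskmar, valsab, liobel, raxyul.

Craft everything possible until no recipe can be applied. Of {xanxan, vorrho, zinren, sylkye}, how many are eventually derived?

Using R8, raxyul makes sylkye.
Using R10, valsab and raxyul make belrax.
belrax and sylkye → xanxan (R6).
Using R11, belrax and valsab make bryrho.
Using R9, xanxan and bryrho make zinren.
zinren → vorrho (R2).
xanxan: reached.
vorrho: reached.
zinren: reached.
sylkye: reached.
All 4 are reached.

4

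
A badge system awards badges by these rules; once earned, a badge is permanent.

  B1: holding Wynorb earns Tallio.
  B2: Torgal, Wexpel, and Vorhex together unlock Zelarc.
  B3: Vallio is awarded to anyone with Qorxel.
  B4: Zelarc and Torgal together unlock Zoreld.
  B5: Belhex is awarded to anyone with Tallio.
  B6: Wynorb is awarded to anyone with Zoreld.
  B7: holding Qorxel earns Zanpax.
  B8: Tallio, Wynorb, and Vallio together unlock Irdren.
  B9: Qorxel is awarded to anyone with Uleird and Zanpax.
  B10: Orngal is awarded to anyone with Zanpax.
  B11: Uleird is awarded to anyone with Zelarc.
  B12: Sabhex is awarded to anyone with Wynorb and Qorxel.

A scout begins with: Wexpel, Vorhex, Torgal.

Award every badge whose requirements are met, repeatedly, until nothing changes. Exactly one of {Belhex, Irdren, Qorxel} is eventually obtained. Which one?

Belhex

With Torgal, Wexpel, and Vorhex, Zelarc is earned (B2).
With Zelarc and Torgal, Zoreld is earned (B4).
With Zoreld, Wynorb is earned (B6).
With Wynorb, Tallio is earned (B1).
With Tallio, Belhex is earned (B5).
Irdren would need Tallio, Wynorb, and Vallio (B8), but Vallio is never earned. Qorxel would need Uleird and Zanpax (B9), but Zanpax is never earned.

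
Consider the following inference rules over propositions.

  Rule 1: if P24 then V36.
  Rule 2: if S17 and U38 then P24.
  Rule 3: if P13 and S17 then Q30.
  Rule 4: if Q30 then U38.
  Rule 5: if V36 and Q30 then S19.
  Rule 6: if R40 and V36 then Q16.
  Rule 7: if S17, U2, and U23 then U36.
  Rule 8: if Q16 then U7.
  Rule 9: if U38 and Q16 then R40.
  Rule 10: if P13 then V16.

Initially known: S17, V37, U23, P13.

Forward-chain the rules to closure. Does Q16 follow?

No

Q16 would need R40 and V36 (Rule 6), but R40 is never established.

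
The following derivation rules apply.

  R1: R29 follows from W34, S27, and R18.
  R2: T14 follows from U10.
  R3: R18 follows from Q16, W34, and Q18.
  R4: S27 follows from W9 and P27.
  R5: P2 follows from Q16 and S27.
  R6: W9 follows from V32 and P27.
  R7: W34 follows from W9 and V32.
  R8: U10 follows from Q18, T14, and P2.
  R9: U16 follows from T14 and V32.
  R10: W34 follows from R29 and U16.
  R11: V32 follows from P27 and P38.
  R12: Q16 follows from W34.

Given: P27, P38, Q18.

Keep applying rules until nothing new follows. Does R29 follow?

Yes

From P27 and P38, R11 gives V32.
V32 and P27 hold, so W9 follows (R6).
From W9 and P27, R4 gives S27.
W9 and V32 hold, so W34 follows (R7).
W34 holds, so Q16 follows (R12).
Q16, W34, and Q18 hold, so R18 follows (R3).
W34, S27, and R18 hold, so R29 follows (R1).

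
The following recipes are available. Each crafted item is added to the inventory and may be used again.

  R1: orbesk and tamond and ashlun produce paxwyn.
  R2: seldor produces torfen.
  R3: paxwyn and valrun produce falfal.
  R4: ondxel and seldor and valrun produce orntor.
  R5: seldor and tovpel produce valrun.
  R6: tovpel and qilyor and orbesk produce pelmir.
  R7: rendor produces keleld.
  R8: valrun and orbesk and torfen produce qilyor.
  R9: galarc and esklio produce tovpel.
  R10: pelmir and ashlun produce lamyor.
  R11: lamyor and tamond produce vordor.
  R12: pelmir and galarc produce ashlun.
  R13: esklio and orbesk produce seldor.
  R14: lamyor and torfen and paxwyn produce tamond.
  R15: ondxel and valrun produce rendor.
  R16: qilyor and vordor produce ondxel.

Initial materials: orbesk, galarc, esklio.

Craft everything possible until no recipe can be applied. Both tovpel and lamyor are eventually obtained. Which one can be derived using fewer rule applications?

tovpel: Using R9, galarc and esklio make tovpel. [1 rule application]
lamyor: Using R9, galarc and esklio make tovpel. Using R13, esklio and orbesk make seldor. Using R2, seldor makes torfen. seldor and tovpel → valrun (R5). valrun and orbesk and torfen → qilyor (R8). tovpel and qilyor and orbesk → pelmir (R6). pelmir and galarc → ashlun (R12). pelmir and ashlun → lamyor (R10). [8 rule applications]
tovpel needs fewer.

tovpel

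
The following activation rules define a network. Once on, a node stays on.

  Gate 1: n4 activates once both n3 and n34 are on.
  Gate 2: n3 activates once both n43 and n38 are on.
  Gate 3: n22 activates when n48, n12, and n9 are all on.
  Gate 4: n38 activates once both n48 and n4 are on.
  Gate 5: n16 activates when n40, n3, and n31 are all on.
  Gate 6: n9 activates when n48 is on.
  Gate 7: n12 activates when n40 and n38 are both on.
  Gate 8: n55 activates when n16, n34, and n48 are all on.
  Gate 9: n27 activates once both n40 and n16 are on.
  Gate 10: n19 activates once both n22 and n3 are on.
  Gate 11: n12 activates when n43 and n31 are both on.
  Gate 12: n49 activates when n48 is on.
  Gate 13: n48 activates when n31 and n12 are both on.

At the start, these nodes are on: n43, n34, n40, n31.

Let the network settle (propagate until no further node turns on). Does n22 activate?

n43 and n31 are on, so n12 activates (Gate 11).
Gate 13: n31 and n12 on → n48 on.
Gate 6: n48 on → n9 on.
n48, n12, and n9 are on, so n22 activates (Gate 3).

Yes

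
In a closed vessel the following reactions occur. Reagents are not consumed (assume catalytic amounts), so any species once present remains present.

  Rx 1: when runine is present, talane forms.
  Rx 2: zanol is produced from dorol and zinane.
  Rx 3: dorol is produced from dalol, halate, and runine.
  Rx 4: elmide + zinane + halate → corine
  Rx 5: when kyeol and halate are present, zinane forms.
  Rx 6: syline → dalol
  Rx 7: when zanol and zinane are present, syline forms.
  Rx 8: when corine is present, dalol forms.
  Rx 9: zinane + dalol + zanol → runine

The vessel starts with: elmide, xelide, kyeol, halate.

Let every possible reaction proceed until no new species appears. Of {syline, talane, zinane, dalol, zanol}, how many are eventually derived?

2

kyeol and halate present → zinane forms (Rx 5).
elmide, zinane, and halate present → corine forms (Rx 4).
corine present → dalol forms (Rx 8).
syline would need zanol and zinane (Rx 7), but zanol never forms.
talane would need runine (Rx 1), but runine never forms.
zinane: reached.
dalol: reached.
zanol would need dorol and zinane (Rx 2), but dorol never forms.
Reached: zinane and dalol — 2 of the 5.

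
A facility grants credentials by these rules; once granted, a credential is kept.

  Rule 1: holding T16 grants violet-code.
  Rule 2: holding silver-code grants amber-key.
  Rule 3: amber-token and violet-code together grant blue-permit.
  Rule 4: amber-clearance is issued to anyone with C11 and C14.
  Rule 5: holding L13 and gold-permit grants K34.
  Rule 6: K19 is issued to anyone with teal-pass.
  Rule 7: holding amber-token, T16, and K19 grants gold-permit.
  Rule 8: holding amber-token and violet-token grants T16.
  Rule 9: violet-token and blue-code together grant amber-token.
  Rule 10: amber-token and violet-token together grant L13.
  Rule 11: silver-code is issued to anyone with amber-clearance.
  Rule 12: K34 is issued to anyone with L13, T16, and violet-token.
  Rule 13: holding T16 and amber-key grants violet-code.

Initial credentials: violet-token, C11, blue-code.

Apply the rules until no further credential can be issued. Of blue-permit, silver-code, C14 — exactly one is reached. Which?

Holding violet-token and blue-code grants amber-token (Rule 9).
Holding amber-token and violet-token grants T16 (Rule 8).
Holding T16 grants violet-code (Rule 1).
Holding amber-token and violet-code grants blue-permit (Rule 3).
No rule produces C14, and it is not given. silver-code would need amber-clearance (Rule 11), but amber-clearance is never granted.

blue-permit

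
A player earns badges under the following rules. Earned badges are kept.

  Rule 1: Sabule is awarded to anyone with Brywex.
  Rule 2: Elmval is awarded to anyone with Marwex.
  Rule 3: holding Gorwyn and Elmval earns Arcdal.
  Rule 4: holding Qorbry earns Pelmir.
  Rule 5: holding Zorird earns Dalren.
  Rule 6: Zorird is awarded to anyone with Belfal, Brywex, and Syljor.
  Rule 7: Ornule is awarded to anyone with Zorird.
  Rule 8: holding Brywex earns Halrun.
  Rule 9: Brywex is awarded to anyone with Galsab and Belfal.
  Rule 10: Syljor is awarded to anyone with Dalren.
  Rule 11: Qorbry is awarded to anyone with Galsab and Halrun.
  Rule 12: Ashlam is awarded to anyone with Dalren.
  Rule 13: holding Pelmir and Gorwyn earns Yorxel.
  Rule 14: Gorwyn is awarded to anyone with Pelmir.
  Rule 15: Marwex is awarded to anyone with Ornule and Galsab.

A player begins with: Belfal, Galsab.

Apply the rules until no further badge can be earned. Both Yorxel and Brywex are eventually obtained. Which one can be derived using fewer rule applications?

Brywex

Brywex: With Galsab and Belfal, Brywex is earned (Rule 9). [1 rule application]
Yorxel: With Galsab and Belfal, Brywex is earned (Rule 9). With Brywex, Halrun is earned (Rule 8). With Galsab and Halrun, Qorbry is earned (Rule 11). With Qorbry, Pelmir is earned (Rule 4). With Pelmir, Gorwyn is earned (Rule 14). With Pelmir and Gorwyn, Yorxel is earned (Rule 13). [6 rule applications]
Brywex needs fewer.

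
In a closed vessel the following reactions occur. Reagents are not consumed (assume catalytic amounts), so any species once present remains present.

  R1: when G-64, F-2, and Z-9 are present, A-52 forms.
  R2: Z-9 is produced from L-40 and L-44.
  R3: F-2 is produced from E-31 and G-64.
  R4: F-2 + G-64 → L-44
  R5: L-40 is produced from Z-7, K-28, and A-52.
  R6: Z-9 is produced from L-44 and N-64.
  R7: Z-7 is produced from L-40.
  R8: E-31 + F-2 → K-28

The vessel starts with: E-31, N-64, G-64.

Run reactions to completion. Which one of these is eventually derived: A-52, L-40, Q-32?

E-31 and G-64 present → F-2 forms (R3).
F-2 and G-64 present → L-44 forms (R4).
L-44 and N-64 present → Z-9 forms (R6).
G-64, F-2, and Z-9 present → A-52 forms (R1).
No rule produces Q-32, and it is not given. L-40 would need Z-7, K-28, and A-52 (R5), but Z-7 never forms.

A-52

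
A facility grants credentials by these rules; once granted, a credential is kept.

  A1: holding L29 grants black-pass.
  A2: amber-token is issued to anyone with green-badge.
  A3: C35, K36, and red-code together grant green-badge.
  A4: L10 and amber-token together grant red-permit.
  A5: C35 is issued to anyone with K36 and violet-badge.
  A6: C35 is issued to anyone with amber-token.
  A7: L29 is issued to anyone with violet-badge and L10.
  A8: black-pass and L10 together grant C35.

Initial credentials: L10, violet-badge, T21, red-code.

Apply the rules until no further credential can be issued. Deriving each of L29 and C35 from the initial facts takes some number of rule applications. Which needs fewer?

L29: Holding violet-badge and L10 grants L29 (A7). [1 rule application]
C35: Holding violet-badge and L10 grants L29 (A7). Holding L29 grants black-pass (A1). Holding black-pass and L10 grants C35 (A8). [3 rule applications]
L29 needs fewer.

L29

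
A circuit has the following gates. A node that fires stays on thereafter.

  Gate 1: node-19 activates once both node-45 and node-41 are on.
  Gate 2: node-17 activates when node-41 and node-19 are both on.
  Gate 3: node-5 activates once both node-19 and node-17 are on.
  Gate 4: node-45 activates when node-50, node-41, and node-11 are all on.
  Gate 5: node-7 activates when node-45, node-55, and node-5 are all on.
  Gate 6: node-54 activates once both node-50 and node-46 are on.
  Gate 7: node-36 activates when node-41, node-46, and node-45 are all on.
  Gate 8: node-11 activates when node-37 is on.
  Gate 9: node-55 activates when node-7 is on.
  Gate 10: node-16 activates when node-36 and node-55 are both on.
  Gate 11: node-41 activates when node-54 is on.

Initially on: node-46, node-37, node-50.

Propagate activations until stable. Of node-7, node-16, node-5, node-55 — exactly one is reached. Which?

node-5

node-50 and node-46 are on, so node-54 activates (Gate 6).
Gate 8: node-37 on → node-11 on.
Gate 11: node-54 on → node-41 on.
Gate 4: node-50, node-41, and node-11 on → node-45 on.
Gate 1: node-45 and node-41 on → node-19 on.
Gate 2: node-41 and node-19 on → node-17 on.
node-19 and node-17 are on, so node-5 activates (Gate 3).
node-55 would need node-7 (Gate 9), but node-7 never turns on. node-7 would need node-45, node-55, and node-5 (Gate 5), but node-55 never turns on. node-16 would need node-36 and node-55 (Gate 10), but node-55 never turns on.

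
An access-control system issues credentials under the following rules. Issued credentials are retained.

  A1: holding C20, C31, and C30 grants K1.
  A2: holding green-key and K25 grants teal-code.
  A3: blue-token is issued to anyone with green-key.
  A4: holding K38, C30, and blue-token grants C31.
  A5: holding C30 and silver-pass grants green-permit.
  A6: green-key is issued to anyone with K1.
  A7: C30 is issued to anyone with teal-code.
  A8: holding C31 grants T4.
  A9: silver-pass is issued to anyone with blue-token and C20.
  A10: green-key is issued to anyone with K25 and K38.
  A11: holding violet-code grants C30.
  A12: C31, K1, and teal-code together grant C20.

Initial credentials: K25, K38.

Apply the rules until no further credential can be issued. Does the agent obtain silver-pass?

No

silver-pass would need blue-token and C20 (A9), but C20 is never granted.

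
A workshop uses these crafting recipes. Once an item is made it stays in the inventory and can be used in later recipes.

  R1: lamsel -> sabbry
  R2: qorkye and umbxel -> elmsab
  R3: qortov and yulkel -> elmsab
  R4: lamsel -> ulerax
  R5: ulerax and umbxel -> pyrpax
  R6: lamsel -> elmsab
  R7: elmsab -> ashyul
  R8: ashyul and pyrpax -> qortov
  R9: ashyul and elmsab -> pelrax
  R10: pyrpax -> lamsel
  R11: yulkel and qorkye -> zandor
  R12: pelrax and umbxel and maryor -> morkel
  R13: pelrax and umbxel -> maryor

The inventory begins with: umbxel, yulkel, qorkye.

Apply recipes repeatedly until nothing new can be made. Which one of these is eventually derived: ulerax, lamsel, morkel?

Using R2, qorkye and umbxel make elmsab.
Using R7, elmsab makes ashyul.
ashyul and elmsab -> pelrax (R9).
pelrax and umbxel -> maryor (R13).
pelrax and umbxel and maryor -> morkel (R12).
ulerax would need lamsel (R4), but lamsel is never obtained. lamsel would need pyrpax (R10), but pyrpax is never obtained.

morkel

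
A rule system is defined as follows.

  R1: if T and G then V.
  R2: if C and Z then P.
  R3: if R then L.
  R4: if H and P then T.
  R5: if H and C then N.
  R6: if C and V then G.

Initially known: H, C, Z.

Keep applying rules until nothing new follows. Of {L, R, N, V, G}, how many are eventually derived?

1

H and C hold, so N follows (R5).
L would need R (R3), but R is never established.
No rule produces R, and it is not given.
N: reached.
V would need T and G (R1), but G is never established.
G would need C and V (R6), but V is never established.
Reached: N — 1 of the 5.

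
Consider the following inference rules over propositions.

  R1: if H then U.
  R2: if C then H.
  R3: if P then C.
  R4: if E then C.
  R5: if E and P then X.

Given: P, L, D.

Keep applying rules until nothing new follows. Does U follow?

Yes

From P, R3 gives C.
From C, R2 gives H.
From H, R1 gives U.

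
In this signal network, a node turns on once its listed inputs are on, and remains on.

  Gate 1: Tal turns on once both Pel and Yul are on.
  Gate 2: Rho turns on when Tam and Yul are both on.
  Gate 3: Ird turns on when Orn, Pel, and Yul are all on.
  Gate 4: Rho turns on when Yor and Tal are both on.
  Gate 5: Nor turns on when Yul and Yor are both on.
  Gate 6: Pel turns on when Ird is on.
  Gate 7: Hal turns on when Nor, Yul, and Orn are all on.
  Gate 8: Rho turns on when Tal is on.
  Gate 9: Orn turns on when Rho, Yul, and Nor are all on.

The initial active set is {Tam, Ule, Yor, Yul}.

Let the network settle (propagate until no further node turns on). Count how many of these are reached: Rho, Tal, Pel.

1

Gate 2: Tam and Yul on → Rho on.
Rho: reached.
Tal would need Pel and Yul (Gate 1), but Pel never turns on.
Pel would need Ird (Gate 6), but Ird never turns on.
Reached: Rho — 1 of the 3.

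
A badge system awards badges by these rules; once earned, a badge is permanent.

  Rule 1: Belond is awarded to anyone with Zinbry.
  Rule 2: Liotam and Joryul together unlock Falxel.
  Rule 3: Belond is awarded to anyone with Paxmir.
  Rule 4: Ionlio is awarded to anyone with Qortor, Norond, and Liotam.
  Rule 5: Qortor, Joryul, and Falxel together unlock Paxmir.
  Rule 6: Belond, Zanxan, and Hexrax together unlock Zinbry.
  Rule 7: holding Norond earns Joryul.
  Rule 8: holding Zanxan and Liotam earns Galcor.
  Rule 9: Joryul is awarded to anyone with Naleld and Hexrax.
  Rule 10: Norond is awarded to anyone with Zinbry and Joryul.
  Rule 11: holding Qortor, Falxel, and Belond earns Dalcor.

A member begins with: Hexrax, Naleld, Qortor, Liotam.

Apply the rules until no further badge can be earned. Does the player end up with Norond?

No

Norond would need Zinbry and Joryul (Rule 10), but Zinbry is never earned.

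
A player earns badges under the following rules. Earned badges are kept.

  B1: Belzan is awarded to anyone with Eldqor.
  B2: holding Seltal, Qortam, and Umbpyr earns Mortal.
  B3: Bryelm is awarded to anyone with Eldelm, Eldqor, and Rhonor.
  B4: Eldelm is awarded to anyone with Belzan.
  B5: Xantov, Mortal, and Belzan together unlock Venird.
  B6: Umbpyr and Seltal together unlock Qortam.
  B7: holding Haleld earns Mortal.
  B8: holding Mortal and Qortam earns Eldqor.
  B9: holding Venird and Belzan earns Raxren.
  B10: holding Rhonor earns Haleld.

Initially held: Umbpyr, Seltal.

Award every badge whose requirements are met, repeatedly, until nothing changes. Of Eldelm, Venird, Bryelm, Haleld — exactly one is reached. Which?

Eldelm

With Umbpyr and Seltal, Qortam is earned (B6).
With Seltal, Qortam, and Umbpyr, Mortal is earned (B2).
With Mortal and Qortam, Eldqor is earned (B8).
With Eldqor, Belzan is earned (B1).
With Belzan, Eldelm is earned (B4).
Venird would need Xantov, Mortal, and Belzan (B5), but Xantov is never earned. Haleld would need Rhonor (B10), but Rhonor is never earned. Bryelm would need Eldelm, Eldqor, and Rhonor (B3), but Rhonor is never earned.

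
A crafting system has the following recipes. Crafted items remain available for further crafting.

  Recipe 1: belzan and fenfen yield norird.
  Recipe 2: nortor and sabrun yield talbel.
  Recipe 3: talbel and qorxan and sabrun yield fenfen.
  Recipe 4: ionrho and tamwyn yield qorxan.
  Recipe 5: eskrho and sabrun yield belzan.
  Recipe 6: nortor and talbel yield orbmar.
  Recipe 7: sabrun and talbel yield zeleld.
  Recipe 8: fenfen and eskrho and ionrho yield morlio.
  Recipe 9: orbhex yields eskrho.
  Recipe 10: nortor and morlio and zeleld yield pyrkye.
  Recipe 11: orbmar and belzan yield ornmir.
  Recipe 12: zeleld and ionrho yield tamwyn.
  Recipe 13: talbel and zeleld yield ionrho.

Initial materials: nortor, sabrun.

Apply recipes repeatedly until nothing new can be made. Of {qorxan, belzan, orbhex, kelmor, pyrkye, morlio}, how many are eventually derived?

nortor and sabrun → talbel (Recipe 2).
sabrun and talbel → zeleld (Recipe 7).
talbel and zeleld → ionrho (Recipe 13).
Using Recipe 12, zeleld and ionrho make tamwyn.
ionrho and tamwyn → qorxan (Recipe 4).
qorxan: reached.
belzan would need eskrho and sabrun (Recipe 5), but eskrho is never obtained.
No rule produces orbhex, and it is not given.
No rule produces kelmor, and it is not given.
pyrkye would need nortor, morlio, and zeleld (Recipe 10), but morlio is never obtained.
morlio would need fenfen, eskrho, and ionrho (Recipe 8), but eskrho is never obtained.
Reached: qorxan — 1 of the 6.

1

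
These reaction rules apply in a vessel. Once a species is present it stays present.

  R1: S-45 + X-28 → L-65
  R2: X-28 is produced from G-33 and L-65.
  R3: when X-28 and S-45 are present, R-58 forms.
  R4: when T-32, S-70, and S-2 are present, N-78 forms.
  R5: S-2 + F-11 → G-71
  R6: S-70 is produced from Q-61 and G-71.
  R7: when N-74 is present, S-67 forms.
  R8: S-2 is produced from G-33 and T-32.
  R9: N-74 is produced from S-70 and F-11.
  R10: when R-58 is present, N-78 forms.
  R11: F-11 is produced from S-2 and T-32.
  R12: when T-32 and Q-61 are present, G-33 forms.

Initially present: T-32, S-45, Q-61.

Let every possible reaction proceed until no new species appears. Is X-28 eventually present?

X-28 would need G-33 and L-65 (R2), but L-65 never forms.

No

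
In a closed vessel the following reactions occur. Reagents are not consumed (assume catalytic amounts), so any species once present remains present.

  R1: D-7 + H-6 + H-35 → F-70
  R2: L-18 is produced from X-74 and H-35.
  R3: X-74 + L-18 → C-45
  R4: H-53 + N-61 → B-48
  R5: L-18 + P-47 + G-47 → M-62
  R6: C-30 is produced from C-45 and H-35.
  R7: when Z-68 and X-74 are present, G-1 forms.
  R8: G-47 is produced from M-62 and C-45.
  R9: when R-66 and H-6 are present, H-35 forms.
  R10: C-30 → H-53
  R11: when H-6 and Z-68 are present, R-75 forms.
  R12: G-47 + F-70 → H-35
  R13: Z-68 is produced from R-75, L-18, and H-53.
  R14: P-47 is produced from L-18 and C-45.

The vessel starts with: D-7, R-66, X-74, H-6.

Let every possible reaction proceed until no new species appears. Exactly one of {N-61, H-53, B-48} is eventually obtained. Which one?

H-53

R-66 and H-6 present → H-35 forms (R9).
X-74 and H-35 present → L-18 forms (R2).
X-74 and L-18 present → C-45 forms (R3).
C-45 and H-35 present → C-30 forms (R6).
C-30 present → H-53 forms (R10).
No rule produces N-61, and it is not given. B-48 would need H-53 and N-61 (R4), but N-61 never forms.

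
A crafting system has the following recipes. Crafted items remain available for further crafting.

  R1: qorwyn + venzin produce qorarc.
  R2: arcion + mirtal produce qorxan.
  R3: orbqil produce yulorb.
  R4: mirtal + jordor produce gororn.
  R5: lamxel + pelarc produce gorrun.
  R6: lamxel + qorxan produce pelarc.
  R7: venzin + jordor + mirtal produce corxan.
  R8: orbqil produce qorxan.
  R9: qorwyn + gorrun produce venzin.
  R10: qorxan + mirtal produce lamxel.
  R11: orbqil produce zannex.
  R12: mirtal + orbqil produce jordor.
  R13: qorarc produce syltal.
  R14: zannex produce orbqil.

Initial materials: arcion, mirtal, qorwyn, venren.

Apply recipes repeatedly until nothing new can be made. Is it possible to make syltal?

arcion + mirtal → qorxan (R2).
qorxan + mirtal → lamxel (R10).
Using R6, lamxel and qorxan make pelarc.
lamxel + pelarc → gorrun (R5).
Using R9, qorwyn and gorrun make venzin.
qorwyn + venzin → qorarc (R1).
qorarc → syltal (R13).

Yes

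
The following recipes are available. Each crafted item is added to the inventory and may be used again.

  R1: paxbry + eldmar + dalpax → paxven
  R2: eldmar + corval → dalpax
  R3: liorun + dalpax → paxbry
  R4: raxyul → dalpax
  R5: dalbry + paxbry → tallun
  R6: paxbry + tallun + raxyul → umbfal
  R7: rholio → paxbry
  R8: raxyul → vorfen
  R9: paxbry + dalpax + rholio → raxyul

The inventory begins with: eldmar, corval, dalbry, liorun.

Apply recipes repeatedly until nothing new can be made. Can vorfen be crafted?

No

vorfen would need raxyul (R8), but raxyul is never obtained.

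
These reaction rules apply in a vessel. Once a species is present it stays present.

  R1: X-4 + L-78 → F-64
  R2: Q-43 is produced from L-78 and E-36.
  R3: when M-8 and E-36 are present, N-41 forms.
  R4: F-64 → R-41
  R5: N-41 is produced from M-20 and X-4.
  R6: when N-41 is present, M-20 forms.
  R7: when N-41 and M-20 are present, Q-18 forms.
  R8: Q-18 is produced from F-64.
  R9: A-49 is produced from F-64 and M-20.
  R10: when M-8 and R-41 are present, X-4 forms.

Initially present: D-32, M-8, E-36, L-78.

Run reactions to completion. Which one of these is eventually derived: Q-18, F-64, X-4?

Q-18

M-8 and E-36 present → N-41 forms (R3).
N-41 present → M-20 forms (R6).
N-41 and M-20 present → Q-18 forms (R7).
F-64 would need X-4 and L-78 (R1), but X-4 never forms. X-4 would need M-8 and R-41 (R10), but R-41 never forms.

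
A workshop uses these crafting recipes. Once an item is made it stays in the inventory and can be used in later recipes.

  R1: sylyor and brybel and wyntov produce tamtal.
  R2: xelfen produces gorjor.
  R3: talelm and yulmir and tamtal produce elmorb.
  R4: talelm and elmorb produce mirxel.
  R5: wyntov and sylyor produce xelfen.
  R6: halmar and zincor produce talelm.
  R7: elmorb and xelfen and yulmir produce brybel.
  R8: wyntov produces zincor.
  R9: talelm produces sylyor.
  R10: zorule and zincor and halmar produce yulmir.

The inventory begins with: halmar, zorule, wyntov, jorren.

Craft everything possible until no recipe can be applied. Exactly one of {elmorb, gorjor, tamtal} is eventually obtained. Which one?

wyntov → zincor (R8).
Using R6, halmar and zincor make talelm.
Using R9, talelm makes sylyor.
Using R5, wyntov and sylyor make xelfen.
Using R2, xelfen makes gorjor.
elmorb would need talelm, yulmir, and tamtal (R3), but tamtal is never obtained. tamtal would need sylyor, brybel, and wyntov (R1), but brybel is never obtained.

gorjor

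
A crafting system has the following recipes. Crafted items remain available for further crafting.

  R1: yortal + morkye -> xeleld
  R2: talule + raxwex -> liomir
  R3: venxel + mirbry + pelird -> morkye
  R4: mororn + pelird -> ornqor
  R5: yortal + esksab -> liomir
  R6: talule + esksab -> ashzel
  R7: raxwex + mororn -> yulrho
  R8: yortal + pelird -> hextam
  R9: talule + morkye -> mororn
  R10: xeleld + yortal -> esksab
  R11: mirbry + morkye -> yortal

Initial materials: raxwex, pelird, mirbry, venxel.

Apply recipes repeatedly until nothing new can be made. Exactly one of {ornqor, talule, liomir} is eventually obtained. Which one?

venxel + mirbry + pelird -> morkye (R3).
Using R11, mirbry and morkye make yortal.
Using R1, yortal and morkye make xeleld.
xeleld + yortal -> esksab (R10).
Using R5, yortal and esksab make liomir.
No rule produces talule, and it is not given. ornqor would need mororn and pelird (R4), but mororn is never obtained.

liomir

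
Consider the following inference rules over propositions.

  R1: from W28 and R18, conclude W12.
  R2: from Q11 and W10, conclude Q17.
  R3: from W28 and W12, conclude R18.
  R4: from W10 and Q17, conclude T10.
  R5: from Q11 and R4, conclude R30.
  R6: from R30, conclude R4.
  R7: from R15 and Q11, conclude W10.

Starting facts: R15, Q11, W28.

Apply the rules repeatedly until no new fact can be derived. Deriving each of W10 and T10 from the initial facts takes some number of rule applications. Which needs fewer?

W10

W10: From R15 and Q11, R7 gives W10. [1 rule application]
T10: R15 and Q11 hold, so W10 follows (R7). From Q11 and W10, R2 gives Q17. W10 and Q17 hold, so T10 follows (R4). [3 rule applications]
W10 needs fewer.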